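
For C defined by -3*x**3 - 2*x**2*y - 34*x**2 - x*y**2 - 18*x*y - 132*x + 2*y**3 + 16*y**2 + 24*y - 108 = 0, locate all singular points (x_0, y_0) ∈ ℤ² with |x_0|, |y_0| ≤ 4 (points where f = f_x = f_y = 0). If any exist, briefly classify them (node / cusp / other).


Singular points: {(-3, -3)}; classification: node.

Compute partial derivatives:
  f_x = -9*x**2 - 4*x*y - 68*x - y**2 - 18*y - 132.
  f_y = -2*x**2 - 2*x*y - 18*x + 6*y**2 + 32*y + 24.
Scan x_0 ∈ {−4, ..., 4}. For each x_0, f_y(x_0, y) is a polynomial in y; find its integer roots y ∈ {−4, ..., 4}, then test f_x and f at those candidates.
  x = -4: f_y(-4, y) = 6*y**2 + 40*y + 64; vanishes at y ∈ {-4}. (-4, -4): f_x = -12 ≠ 0.
  x = -3: f_y(-3, y) = 6*y**2 + 38*y + 60; vanishes at y ∈ {-3}. (-3, -3): f_x = 0, f = 0 — SINGULAR.
  x = -2: f_y(-2, y) = 6*y**2 + 36*y + 52; no integer root y with |y| ≤ 4.
  x = -1: f_y(-1, y) = 6*y**2 + 34*y + 40; vanishes at y ∈ {-4}. (-1, -4): f_x = -33 ≠ 0.
  x = 0: f_y(0, y) = 6*y**2 + 32*y + 24; no integer root y with |y| ≤ 4.
  x = 1: f_y(1, y) = 6*y**2 + 30*y + 4; no integer root y with |y| ≤ 4.
  x = 2: f_y(2, y) = 6*y**2 + 28*y - 20; no integer root y with |y| ≤ 4.
  x = 3: f_y(3, y) = 6*y**2 + 26*y - 48; no integer root y with |y| ≤ 4.
  x = 4: f_y(4, y) = 6*y**2 + 24*y - 80; no integer root y with |y| ≤ 4.
Only singular point on the grid: (-3, -3).
Classify: substitute x = -3 + u, y = -3 + v and expand: f = -3*u**3 - 2*u**2*v - u**2 - u*v**2 + 2*v**3 + v**2.
No constant or linear terms (consistent with a singular point). Quadratic part: -u**2 + v**2. Cubic part: -3*u**3 - 2*u**2*v - u*v**2 + 2*v**3.
The quadratic part v**2 - u**2 = (v − u)(v + u) splits into two distinct linear factors, so there are two distinct tangent lines y − -3 = ±(x − -3) — this is a node (ordinary double point).
Classification: node.


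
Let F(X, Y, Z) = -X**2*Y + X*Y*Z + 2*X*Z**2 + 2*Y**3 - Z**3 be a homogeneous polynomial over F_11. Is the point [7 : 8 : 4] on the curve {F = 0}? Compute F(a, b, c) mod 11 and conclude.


F(7,8,4) ≡ 4 (mod 11); P is NOT on the curve.

Evaluate F(7, 8, 4) term-by-term (mod 11).
  -X**2*Y ↦ -1·49·8·1 = -392
  X*Y*Z ↦ 1·7·8·4 = 224
  2*X*Z**2 ↦ 2·7·1·16 = 224
  2*Y**3 ↦ 2·1·512·1 = 1024
  -Z**3 ↦ -1·1·1·64 = -64
Sum: F(7, 8, 4) = (-392) + (224) + (224) + (1024) + (-64) = 1016.
Reducing mod 11: 1016 ≡ 4 (mod 11).
Since F(a, b, c) ≡ 4 ≠ 0 (mod 11), P does NOT lie on the curve.


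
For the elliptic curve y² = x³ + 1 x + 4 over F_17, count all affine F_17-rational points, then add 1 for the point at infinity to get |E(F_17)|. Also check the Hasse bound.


Affine points = {(0, 2), (0, 15), (3, 0), (4, 2), (4, 15), (5, 7), (5, 10), (13, 2), (13, 15), (14, 5), (14, 12), (16, 6), (16, 11)}; affine count = 13; |E(F_17)| = 14.

Discriminant check: Δ ∝ 4a³ + 27b² = 4·1³ + 27·4² = 4·1 + 27·16 ≡ 11 (mod 17). Nonzero ⇒ E is nonsingular.
For each x ∈ F_17, compute rhs = x³ + 1·x + 4 mod 17, then count y ∈ F_17 with y² ≡ rhs.
  x = 0: rhs = 4, matching y values: 2, 15 (2 points).
  x = 1: rhs = 6, matching y values: none (0 points).
  x = 2: rhs = 14, matching y values: none (0 points).
  x = 3: rhs = 0, matching y values: 0 (1 points).
  x = 4: rhs = 4, matching y values: 2, 15 (2 points).
  x = 5: rhs = 15, matching y values: 7, 10 (2 points).
  x = 6: rhs = 5, matching y values: none (0 points).
  x = 7: rhs = 14, matching y values: none (0 points).
  x = 8: rhs = 14, matching y values: none (0 points).
  x = 9: rhs = 11, matching y values: none (0 points).
  x = 10: rhs = 11, matching y values: none (0 points).
  x = 11: rhs = 3, matching y values: none (0 points).
  x = 12: rhs = 10, matching y values: none (0 points).
  x = 13: rhs = 4, matching y values: 2, 15 (2 points).
  x = 14: rhs = 8, matching y values: 5, 12 (2 points).
  x = 15: rhs = 11, matching y values: none (0 points).
  x = 16: rhs = 2, matching y values: 6, 11 (2 points).
Total affine count: 13.
Full point count |E(F_17)| = 13 + 1 = 14.
Hasse bound: |14 − (17+1)| = |-4| = 4 ≤ 2√17 ≈ 8.2462 ✓.


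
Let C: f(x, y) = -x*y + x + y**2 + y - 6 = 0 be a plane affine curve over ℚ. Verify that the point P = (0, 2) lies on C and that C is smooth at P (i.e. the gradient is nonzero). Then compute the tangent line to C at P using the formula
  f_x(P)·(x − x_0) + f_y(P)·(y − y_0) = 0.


Tangent line at P: -x + 5*y - 10 = 0.

Step 1: f(0, 2) = 0, so P lies on C.
Step 2: partial derivatives
  f_x(x, y) = 1 - y, f_y(x, y) = -x + 2*y + 1.
  f_x(P) = -1, f_y(P) = 5 (gradient nonzero, so P is smooth).
Step 3: tangent line at P: -1·(x − 0) + 5·(y − 2) = 0.
Expanding: -x + 5*y - 10 = 0.


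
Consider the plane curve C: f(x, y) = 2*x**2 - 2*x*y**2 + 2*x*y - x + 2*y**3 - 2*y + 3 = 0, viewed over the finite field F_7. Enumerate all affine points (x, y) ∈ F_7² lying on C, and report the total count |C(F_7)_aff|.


Affine F_7-points: {(1, 6), (5, 6)}; count = 2.

For each of the 49 pairs (x, y) ∈ F_7², evaluate f(x, y) mod 7. Record the zeros.
  x = 0: [0↦3, 1↦3, 2↦1, 3↦2, 4↦4, 5↦5, 6↦3]  zeros at y ∈ ∅
  x = 1: [0↦4, 1↦4, 2↦5, 3↦5, 4↦2, 5↦1, 6↦0]  zeros at y ∈ {6}
  x = 2: [0↦2, 1↦2, 2↦6, 3↦5, 4↦4, 5↦1, 6↦1]  zeros at y ∈ ∅
  x = 3: [0↦4, 1↦4, 2↦4, 3↦2, 4↦3, 5↦5, 6↦6]  zeros at y ∈ ∅
  x = 4: [0↦3, 1↦3, 2↦6, 3↦3, 4↦6, 5↦6, 6↦1]  zeros at y ∈ ∅
  x = 5: [0↦6, 1↦6, 2↦5, 3↦1, 4↦6, 5↦4, 6↦0]  zeros at y ∈ {6}
  x = 6: [0↦6, 1↦6, 2↦1, 3↦3, 4↦3, 5↦6, 6↦3]  zeros at y ∈ ∅
Collecting zeros: affine points = {(1, 6), (5, 6)}.
Total count |C(F_7)_aff| = 2.


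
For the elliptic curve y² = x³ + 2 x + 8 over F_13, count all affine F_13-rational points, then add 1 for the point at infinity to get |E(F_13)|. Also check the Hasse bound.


Affine points = {(5, 0), (7, 1), (7, 12), (8, 4), (8, 9), (9, 1), (9, 12), (10, 1), (10, 12), (11, 3), (11, 10)}; affine count = 11; |E(F_13)| = 12.

Discriminant check: Δ ∝ 4a³ + 27b² = 4·2³ + 27·8² = 4·8 + 27·64 ≡ 5 (mod 13). Nonzero ⇒ E is nonsingular.
For each x ∈ F_13, compute rhs = x³ + 2·x + 8 mod 13, then count y ∈ F_13 with y² ≡ rhs.
  x = 0: rhs = 8, matching y values: none (0 points).
  x = 1: rhs = 11, matching y values: none (0 points).
  x = 2: rhs = 7, matching y values: none (0 points).
  x = 3: rhs = 2, matching y values: none (0 points).
  x = 4: rhs = 2, matching y values: none (0 points).
  x = 5: rhs = 0, matching y values: 0 (1 points).
  x = 6: rhs = 2, matching y values: none (0 points).
  x = 7: rhs = 1, matching y values: 1, 12 (2 points).
  x = 8: rhs = 3, matching y values: 4, 9 (2 points).
  x = 9: rhs = 1, matching y values: 1, 12 (2 points).
  x = 10: rhs = 1, matching y values: 1, 12 (2 points).
  x = 11: rhs = 9, matching y values: 3, 10 (2 points).
  x = 12: rhs = 5, matching y values: none (0 points).
Total affine count: 11.
Full point count |E(F_13)| = 11 + 1 = 12.
Hasse bound: |12 − (13+1)| = |-2| = 2 ≤ 2√13 ≈ 7.2111 ✓.


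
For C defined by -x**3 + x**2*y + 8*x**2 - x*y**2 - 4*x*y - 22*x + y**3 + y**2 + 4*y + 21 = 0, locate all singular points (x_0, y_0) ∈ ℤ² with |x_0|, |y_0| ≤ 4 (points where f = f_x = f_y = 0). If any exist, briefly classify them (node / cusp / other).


Singular points: {(3, 1)}; classification: cusp.

Compute partial derivatives:
  f_x = -3*x**2 + 2*x*y + 16*x - y**2 - 4*y - 22.
  f_y = x**2 - 2*x*y - 4*x + 3*y**2 + 2*y + 4.
Scan x_0 ∈ {−4, ..., 4}. For each x_0, f_y(x_0, y) is a polynomial in y; find its integer roots y ∈ {−4, ..., 4}, then test f_x and f at those candidates.
  x = -4: f_y(-4, y) = 3*y**2 + 10*y + 36; no integer root y with |y| ≤ 4.
  x = -3: f_y(-3, y) = 3*y**2 + 8*y + 25; no integer root y with |y| ≤ 4.
  x = -2: f_y(-2, y) = 3*y**2 + 6*y + 16; no integer root y with |y| ≤ 4.
  x = -1: f_y(-1, y) = 3*y**2 + 4*y + 9; no integer root y with |y| ≤ 4.
  x = 0: f_y(0, y) = 3*y**2 + 2*y + 4; no integer root y with |y| ≤ 4.
  x = 1: f_y(1, y) = 3*y**2 + 1; no integer root y with |y| ≤ 4.
  x = 2: f_y(2, y) = 3*y**2 - 2*y; vanishes at y ∈ {0}. (2, 0): f_x = -2 ≠ 0.
  x = 3: f_y(3, y) = 3*y**2 - 4*y + 1; vanishes at y ∈ {1}. (3, 1): f_x = 0, f = 0 — SINGULAR.
  x = 4: f_y(4, y) = 3*y**2 - 6*y + 4; no integer root y with |y| ≤ 4.
Only singular point on the grid: (3, 1).
Classify: substitute x = 3 + u, y = 1 + v and expand: f = -u**3 + u**2*v - u*v**2 + v**3 + v**2.
No constant or linear terms (consistent with a singular point). Quadratic part: v**2. Cubic part: -u**3 + u**2*v - u*v**2 + v**3.
The quadratic part v**2 is a perfect square, so there is a single (double) tangent line v = 0, i.e. y = 1. Restricting the cubic part to that line (v = 0) leaves -u**3 ≠ 0, so f is not divisible by v and the branch is v² ≈ u**3 to lowest order — this is a cusp.
Classification: cusp.


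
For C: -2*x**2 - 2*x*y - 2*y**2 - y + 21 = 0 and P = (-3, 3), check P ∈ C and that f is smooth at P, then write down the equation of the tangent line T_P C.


Tangent line at P: 6*x - 7*y + 39 = 0.

Step 1: f(-3, 3) = 0, so P lies on C.
Step 2: partial derivatives
  f_x(x, y) = -4*x - 2*y, f_y(x, y) = -2*x - 4*y - 1.
  f_x(P) = 6, f_y(P) = -7 (gradient nonzero, so P is smooth).
Step 3: tangent line at P: 6·(x − -3) + -7·(y − 3) = 0.
Expanding: 6*x - 7*y + 39 = 0.


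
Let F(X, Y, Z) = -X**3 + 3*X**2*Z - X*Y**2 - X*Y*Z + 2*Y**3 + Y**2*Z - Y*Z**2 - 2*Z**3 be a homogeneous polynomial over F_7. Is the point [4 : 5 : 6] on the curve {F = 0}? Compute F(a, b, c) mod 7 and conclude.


F(4,5,6) ≡ 2 (mod 7); P is NOT on the curve.

Evaluate F(4, 5, 6) term-by-term (mod 7).
  -X**3 ↦ -1·64·1·1 = -64
  3*X**2*Z ↦ 3·16·1·6 = 288
  -X*Y**2 ↦ -1·4·25·1 = -100
  -X*Y*Z ↦ -1·4·5·6 = -120
  2*Y**3 ↦ 2·1·125·1 = 250
  Y**2*Z ↦ 1·1·25·6 = 150
  -Y*Z**2 ↦ -1·1·5·36 = -180
  -2*Z**3 ↦ -2·1·1·216 = -432
Sum: F(4, 5, 6) = (-64) + (288) + (-100) + (-120) + (250) + (150) + (-180) + (-432) = -208.
Reducing mod 7: -208 ≡ 2 (mod 7).
Since F(a, b, c) ≡ 2 ≠ 0 (mod 7), P does NOT lie on the curve.


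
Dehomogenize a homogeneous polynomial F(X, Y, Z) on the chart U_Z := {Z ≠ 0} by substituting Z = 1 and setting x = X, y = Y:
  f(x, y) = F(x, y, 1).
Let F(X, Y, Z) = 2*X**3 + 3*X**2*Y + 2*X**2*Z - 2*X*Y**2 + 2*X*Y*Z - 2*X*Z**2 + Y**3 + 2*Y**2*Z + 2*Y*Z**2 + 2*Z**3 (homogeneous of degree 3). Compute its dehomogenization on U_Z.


f(x, y) = 2*x**3 + 3*x**2*y + 2*x**2 - 2*x*y**2 + 2*x*y - 2*x + y**3 + 2*y**2 + 2*y + 2

On U_Z we set Z = 1. Each monomial c·X^i·Y^j·Z^k in F becomes c·x^i·y^j·1^k = c·x^i·y^j.
Substituting Z = 1: F(X, Y, 1) = 2*x**3 + 3*x**2*y + 2*x**2 - 2*x*y**2 + 2*x*y - 2*x + y**3 + 2*y**2 + 2*y + 2.
Note: deg(f) ≤ deg(F) = 3; strict inequality happens when F is divisible by Z (lost terms).


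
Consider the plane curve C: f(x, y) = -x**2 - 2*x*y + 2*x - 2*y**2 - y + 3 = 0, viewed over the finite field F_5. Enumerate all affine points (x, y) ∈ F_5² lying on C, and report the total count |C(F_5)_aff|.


Affine F_5-points: {(0, 1), (1, 2), (1, 4), (2, 2), (2, 3), (3, 0), (3, 4), (4, 0), (4, 3)}; count = 9.

For each of the 25 pairs (x, y) ∈ F_5², evaluate f(x, y) mod 5. Record the zeros.
  x = 0: [0↦3, 1↦0, 2↦3, 3↦2, 4↦2]  zeros at y ∈ {1}
  x = 1: [0↦4, 1↦4, 2↦0, 3↦2, 4↦0]  zeros at y ∈ {2, 4}
  x = 2: [0↦3, 1↦1, 2↦0, 3↦0, 4↦1]  zeros at y ∈ {2, 3}
  x = 3: [0↦0, 1↦1, 2↦3, 3↦1, 4↦0]  zeros at y ∈ {0, 4}
  x = 4: [0↦0, 1↦4, 2↦4, 3↦0, 4↦2]  zeros at y ∈ {0, 3}
Collecting zeros: affine points = {(0, 1), (1, 2), (1, 4), (2, 2), (2, 3), (3, 0), (3, 4), (4, 0), (4, 3)}.
Total count |C(F_5)_aff| = 9.


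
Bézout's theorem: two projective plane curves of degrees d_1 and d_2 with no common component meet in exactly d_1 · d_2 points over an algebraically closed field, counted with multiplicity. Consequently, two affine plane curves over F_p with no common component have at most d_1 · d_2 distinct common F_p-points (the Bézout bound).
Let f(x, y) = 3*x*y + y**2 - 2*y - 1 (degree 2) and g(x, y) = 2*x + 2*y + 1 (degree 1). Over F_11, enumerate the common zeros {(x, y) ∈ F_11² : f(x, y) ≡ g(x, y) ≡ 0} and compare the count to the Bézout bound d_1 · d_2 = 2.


Common zeros: ∅; count = 0; Bézout bound = 2.

deg(f) = 2, deg(g) = 1, so Bézout bound = 2.
Scan x ∈ F_11. For each x, list the y ∈ F_11 with f(x, y) ≡ 0 and those with g(x, y) ≡ 0 (mod 11); the common zeros in that column are the intersection.
  x = 0: f ≡ 0 at y ∈ ∅; g ≡ 0 at y ∈ {5}; common: ∅.
  x = 1: f ≡ 0 at y ∈ {3, 7}; g ≡ 0 at y ∈ {4}; common: ∅.
  x = 2: f ≡ 0 at y ∈ {2, 5}; g ≡ 0 at y ∈ {3}; common: ∅.
  x = 3: f ≡ 0 at y ∈ {6, 9}; g ≡ 0 at y ∈ {2}; common: ∅.
  x = 4: f ≡ 0 at y ∈ {4, 8}; g ≡ 0 at y ∈ {1}; common: ∅.
  x = 5: f ≡ 0 at y ∈ ∅; g ≡ 0 at y ∈ {0}; common: ∅.
  x = 6: f ≡ 0 at y ∈ ∅; g ≡ 0 at y ∈ {10}; common: ∅.
  x = 7: f ≡ 0 at y ∈ ∅; g ≡ 0 at y ∈ {9}; common: ∅.
  x = 8: f ≡ 0 at y ∈ {1, 10}; g ≡ 0 at y ∈ {8}; common: ∅.
  x = 9: f ≡ 0 at y ∈ ∅; g ≡ 0 at y ∈ {7}; common: ∅.
  x = 10: f ≡ 0 at y ∈ ∅; g ≡ 0 at y ∈ {6}; common: ∅.
Collecting: common zeros = ∅, so the count is 0.
Comparison with the Bézout bound: 0 ≤ 2 = deg(f)·deg(g), as expected for curves with no common component (the affine F_11-count falls short of the bound because intersections may lie at infinity, over extension fields, or carry multiplicity).


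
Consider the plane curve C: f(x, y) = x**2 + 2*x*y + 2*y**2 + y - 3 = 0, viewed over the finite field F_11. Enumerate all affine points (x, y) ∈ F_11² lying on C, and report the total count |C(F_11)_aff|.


Affine F_11-points: {(0, 1), (0, 4), (1, 6), (1, 9), (3, 4), (3, 9), (5, 0), (6, 0), (6, 10), (7, 10), (9, 1), (9, 6)}; count = 12.

For each of the 121 pairs (x, y) ∈ F_11², evaluate f(x, y) mod 11. Record the zeros.
  x = 0: [0↦8, 1↦0, 2↦7, 3↦7, 4↦0, 5↦8, 6↦9, 7↦3, 8↦1, 9↦3, 10↦9]  zeros at y ∈ {1, 4}
  x = 1: [0↦9, 1↦3, 2↦1, 3↦3, 4↦9, 5↦8, 6↦0, 7↦7, 8↦7, 9↦0, 10↦8]  zeros at y ∈ {6, 9}
  x = 2: [0↦1, 1↦8, 2↦8, 3↦1, 4↦9, 5↦10, 6↦4, 7↦2, 8↦4, 9↦10, 10↦9]  zeros at y ∈ ∅
  x = 3: [0↦6, 1↦4, 2↦6, 3↦1, 4↦0, 5↦3, 6↦10, 7↦10, 8↦3, 9↦0, 10↦1]  zeros at y ∈ {4, 9}
  x = 4: [0↦2, 1↦2, 2↦6, 3↦3, 4↦4, 5↦9, 6↦7, 7↦9, 8↦4, 9↦3, 10↦6]  zeros at y ∈ ∅
  x = 5: [0↦0, 1↦2, 2↦8, 3↦7, 4↦10, 5↦6, 6↦6, 7↦10, 8↦7, 9↦8, 10↦2]  zeros at y ∈ {0}
  x = 6: [0↦0, 1↦4, 2↦1, 3↦2, 4↦7, 5↦5, 6↦7, 7↦2, 8↦1, 9↦4, 10↦0]  zeros at y ∈ {0, 10}
  x = 7: [0↦2, 1↦8, 2↦7, 3↦10, 4↦6, 5↦6, 6↦10, 7↦7, 8↦8, 9↦2, 10↦0]  zeros at y ∈ {10}
  x = 8: [0↦6, 1↦3, 2↦4, 3↦9, 4↦7, 5↦9, 6↦4, 7↦3, 8↦6, 9↦2, 10↦2]  zeros at y ∈ ∅
  x = 9: [0↦1, 1↦0, 2↦3, 3↦10, 4↦10, 5↦3, 6↦0, 7↦1, 8↦6, 9↦4, 10↦6]  zeros at y ∈ {1, 6}
  x = 10: [0↦9, 1↦10, 2↦4, 3↦2, 4↦4, 5↦10, 6↦9, 7↦1, 8↦8, 9↦8, 10↦1]  zeros at y ∈ ∅
Collecting zeros: affine points = {(0, 1), (0, 4), (1, 6), (1, 9), (3, 4), (3, 9), (5, 0), (6, 0), (6, 10), (7, 10), (9, 1), (9, 6)}.
Total count |C(F_11)_aff| = 12.


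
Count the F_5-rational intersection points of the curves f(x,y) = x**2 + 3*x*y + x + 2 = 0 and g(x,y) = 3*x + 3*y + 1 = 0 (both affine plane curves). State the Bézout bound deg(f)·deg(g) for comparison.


Common zeros: {(1, 2), (4, 4)}; count = 2; Bézout bound = 2.

deg(f) = 2, deg(g) = 1, so Bézout bound = 2.
Scan x ∈ F_5. For each x, list the y ∈ F_5 with f(x, y) ≡ 0 and those with g(x, y) ≡ 0 (mod 5); the common zeros in that column are the intersection.
  x = 0: f ≡ 0 at y ∈ ∅; g ≡ 0 at y ∈ {3}; common: ∅.
  x = 1: f ≡ 0 at y ∈ {2}; g ≡ 0 at y ∈ {2}; common: {2}.
  x = 2: f ≡ 0 at y ∈ {2}; g ≡ 0 at y ∈ {1}; common: ∅.
  x = 3: f ≡ 0 at y ∈ {4}; g ≡ 0 at y ∈ {0}; common: ∅.
  x = 4: f ≡ 0 at y ∈ {4}; g ≡ 0 at y ∈ {4}; common: {4}.
Collecting: common zeros = {(1, 2), (4, 4)}, so the count is 2.
Comparison with the Bézout bound: 2 ≤ 2 = deg(f)·deg(g), as expected for curves with no common component (the bound is attained).


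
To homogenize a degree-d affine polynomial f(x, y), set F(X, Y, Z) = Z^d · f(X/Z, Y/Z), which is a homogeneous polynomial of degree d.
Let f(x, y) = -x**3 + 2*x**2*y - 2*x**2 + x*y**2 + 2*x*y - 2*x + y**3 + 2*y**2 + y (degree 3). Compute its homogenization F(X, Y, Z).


F(X, Y, Z) = -X**3 + 2*X**2*Y - 2*X**2*Z + X*Y**2 + 2*X*Y*Z - 2*X*Z**2 + Y**3 + 2*Y**2*Z + Y*Z**2

deg(f) = 3.
Substitute x = X/Z, y = Y/Z into f, then multiply by Z^3.
  monomial -1·x^3·y^0 ↦ -1·X^3·Y^0·Z^0.
  monomial 2·x^2·y^1 ↦ 2·X^2·Y^1·Z^0.
  monomial -2·x^2·y^0 ↦ -2·X^2·Y^0·Z^1.
  monomial 1·x^1·y^2 ↦ 1·X^1·Y^2·Z^0.
  monomial 2·x^1·y^1 ↦ 2·X^1·Y^1·Z^1.
  monomial -2·x^1·y^0 ↦ -2·X^1·Y^0·Z^2.
  monomial 1·x^0·y^3 ↦ 1·X^0·Y^3·Z^0.
  monomial 2·x^0·y^2 ↦ 2·X^0·Y^2·Z^1.
  monomial 1·x^0·y^1 ↦ 1·X^0·Y^1·Z^2.
Collecting: F(X, Y, Z) = -X**3 + 2*X**2*Y - 2*X**2*Z + X*Y**2 + 2*X*Y*Z - 2*X*Z**2 + Y**3 + 2*Y**2*Z + Y*Z**2.


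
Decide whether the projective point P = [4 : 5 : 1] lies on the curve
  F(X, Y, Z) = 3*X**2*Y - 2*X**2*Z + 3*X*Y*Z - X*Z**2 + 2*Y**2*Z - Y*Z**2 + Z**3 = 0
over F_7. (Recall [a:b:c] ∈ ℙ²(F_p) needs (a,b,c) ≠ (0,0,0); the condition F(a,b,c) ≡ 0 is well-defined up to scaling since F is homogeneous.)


F(4,5,1) ≡ 2 (mod 7); P is NOT on the curve.

Evaluate F(4, 5, 1) term-by-term (mod 7).
  3*X**2*Y ↦ 3·16·5·1 = 240
  -2*X**2*Z ↦ -2·16·1·1 = -32
  3*X*Y*Z ↦ 3·4·5·1 = 60
  -X*Z**2 ↦ -1·4·1·1 = -4
  2*Y**2*Z ↦ 2·1·25·1 = 50
  -Y*Z**2 ↦ -1·1·5·1 = -5
  Z**3 ↦ 1·1·1·1 = 1
Sum: F(4, 5, 1) = (240) + (-32) + (60) + (-4) + (50) + (-5) + (1) = 310.
Reducing mod 7: 310 ≡ 2 (mod 7).
Since F(a, b, c) ≡ 2 ≠ 0 (mod 7), P does NOT lie on the curve.


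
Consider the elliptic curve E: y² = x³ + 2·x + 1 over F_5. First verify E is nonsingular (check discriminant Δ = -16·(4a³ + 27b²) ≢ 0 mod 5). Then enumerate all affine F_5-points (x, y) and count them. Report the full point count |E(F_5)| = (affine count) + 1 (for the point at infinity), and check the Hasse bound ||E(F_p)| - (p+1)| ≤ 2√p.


Affine points = {(0, 1), (0, 4), (1, 2), (1, 3), (3, 2), (3, 3)}; affine count = 6; |E(F_5)| = 7.

Discriminant check: Δ ∝ 4a³ + 27b² = 4·2³ + 27·1² = 4·8 + 27·1 ≡ 4 (mod 5). Nonzero ⇒ E is nonsingular.
For each x ∈ F_5, compute rhs = x³ + 2·x + 1 mod 5, then count y ∈ F_5 with y² ≡ rhs.
  x = 0: rhs = 1, matching y values: 1, 4 (2 points).
  x = 1: rhs = 4, matching y values: 2, 3 (2 points).
  x = 2: rhs = 3, matching y values: none (0 points).
  x = 3: rhs = 4, matching y values: 2, 3 (2 points).
  x = 4: rhs = 3, matching y values: none (0 points).
Total affine count: 6.
Full point count |E(F_5)| = 6 + 1 = 7.
Hasse bound: |7 − (5+1)| = |1| = 1 ≤ 2√5 ≈ 4.4721 ✓.


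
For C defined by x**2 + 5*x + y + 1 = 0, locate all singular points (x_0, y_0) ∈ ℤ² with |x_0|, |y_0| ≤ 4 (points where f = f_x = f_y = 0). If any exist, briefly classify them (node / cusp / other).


No singular points in the scanned grid; C is smooth there.

Compute partial derivatives:
  f_x = 2*x + 5.
  f_y = 1.
f_y = 1 is a nonzero constant, so f_y never vanishes: no point (x, y) can satisfy f = f_x = f_y = 0. In particular no (x, y) ∈ {−4, ..., 4}² is singular; the curve is smooth.


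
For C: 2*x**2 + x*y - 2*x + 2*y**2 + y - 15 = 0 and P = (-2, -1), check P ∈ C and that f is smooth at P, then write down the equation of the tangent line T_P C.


Tangent line at P: -11*x - 5*y - 27 = 0.

Step 1: f(-2, -1) = 0, so P lies on C.
Step 2: partial derivatives
  f_x(x, y) = 4*x + y - 2, f_y(x, y) = x + 4*y + 1.
  f_x(P) = -11, f_y(P) = -5 (gradient nonzero, so P is smooth).
Step 3: tangent line at P: -11·(x − -2) + -5·(y − -1) = 0.
Expanding: -11*x - 5*y - 27 = 0.


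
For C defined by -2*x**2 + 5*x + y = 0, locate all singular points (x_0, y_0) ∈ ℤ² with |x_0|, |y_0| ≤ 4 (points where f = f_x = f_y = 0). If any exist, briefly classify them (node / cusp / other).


No singular points in the scanned grid; C is smooth there.

Compute partial derivatives:
  f_x = 5 - 4*x.
  f_y = 1.
f_y = 1 is a nonzero constant, so f_y never vanishes: no point (x, y) can satisfy f = f_x = f_y = 0. In particular no (x, y) ∈ {−4, ..., 4}² is singular; the curve is smooth.


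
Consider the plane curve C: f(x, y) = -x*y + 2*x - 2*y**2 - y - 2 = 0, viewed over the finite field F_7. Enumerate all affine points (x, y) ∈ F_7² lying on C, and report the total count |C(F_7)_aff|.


Affine F_7-points: {(1, 0), (1, 6), (2, 4), (2, 5), (5, 1), (5, 3)}; count = 6.

For each of the 49 pairs (x, y) ∈ F_7², evaluate f(x, y) mod 7. Record the zeros.
  x = 0: [0↦5, 1↦2, 2↦2, 3↦5, 4↦4, 5↦6, 6↦4]  zeros at y ∈ ∅
  x = 1: [0↦0, 1↦3, 2↦2, 3↦4, 4↦2, 5↦3, 6↦0]  zeros at y ∈ {0, 6}
  x = 2: [0↦2, 1↦4, 2↦2, 3↦3, 4↦0, 5↦0, 6↦3]  zeros at y ∈ {4, 5}
  x = 3: [0↦4, 1↦5, 2↦2, 3↦2, 4↦5, 5↦4, 6↦6]  zeros at y ∈ ∅
  x = 4: [0↦6, 1↦6, 2↦2, 3↦1, 4↦3, 5↦1, 6↦2]  zeros at y ∈ ∅
  x = 5: [0↦1, 1↦0, 2↦2, 3↦0, 4↦1, 5↦5, 6↦5]  zeros at y ∈ {1, 3}
  x = 6: [0↦3, 1↦1, 2↦2, 3↦6, 4↦6, 5↦2, 6↦1]  zeros at y ∈ ∅
Collecting zeros: affine points = {(1, 0), (1, 6), (2, 4), (2, 5), (5, 1), (5, 3)}.
Total count |C(F_7)_aff| = 6.


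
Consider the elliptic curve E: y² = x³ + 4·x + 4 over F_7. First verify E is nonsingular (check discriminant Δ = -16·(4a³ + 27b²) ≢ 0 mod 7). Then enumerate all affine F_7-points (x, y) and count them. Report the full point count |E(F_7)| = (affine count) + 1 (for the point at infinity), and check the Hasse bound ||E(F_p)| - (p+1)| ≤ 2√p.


Affine points = {(0, 2), (0, 5), (1, 3), (1, 4), (3, 1), (3, 6), (4, 0), (5, 3), (5, 4)}; affine count = 9; |E(F_7)| = 10.

Discriminant check: Δ ∝ 4a³ + 27b² = 4·4³ + 27·4² = 4·64 + 27·16 ≡ 2 (mod 7). Nonzero ⇒ E is nonsingular.
For each x ∈ F_7, compute rhs = x³ + 4·x + 4 mod 7, then count y ∈ F_7 with y² ≡ rhs.
  x = 0: rhs = 4, matching y values: 2, 5 (2 points).
  x = 1: rhs = 2, matching y values: 3, 4 (2 points).
  x = 2: rhs = 6, matching y values: none (0 points).
  x = 3: rhs = 1, matching y values: 1, 6 (2 points).
  x = 4: rhs = 0, matching y values: 0 (1 points).
  x = 5: rhs = 2, matching y values: 3, 4 (2 points).
  x = 6: rhs = 6, matching y values: none (0 points).
Total affine count: 9.
Full point count |E(F_7)| = 9 + 1 = 10.
Hasse bound: |10 − (7+1)| = |2| = 2 ≤ 2√7 ≈ 5.2915 ✓.


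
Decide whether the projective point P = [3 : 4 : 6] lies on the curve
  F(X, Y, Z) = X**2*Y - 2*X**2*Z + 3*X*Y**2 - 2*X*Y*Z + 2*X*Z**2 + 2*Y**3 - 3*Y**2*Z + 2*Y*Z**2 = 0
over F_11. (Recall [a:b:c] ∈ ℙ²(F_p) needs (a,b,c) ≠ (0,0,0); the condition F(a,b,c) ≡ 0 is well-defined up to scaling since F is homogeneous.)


F(3,4,6) ≡ 8 (mod 11); P is NOT on the curve.

Evaluate F(3, 4, 6) term-by-term (mod 11).
  X**2*Y ↦ 1·9·4·1 = 36
  -2*X**2*Z ↦ -2·9·1·6 = -108
  3*X*Y**2 ↦ 3·3·16·1 = 144
  -2*X*Y*Z ↦ -2·3·4·6 = -144
  2*X*Z**2 ↦ 2·3·1·36 = 216
  2*Y**3 ↦ 2·1·64·1 = 128
  -3*Y**2*Z ↦ -3·1·16·6 = -288
  2*Y*Z**2 ↦ 2·1·4·36 = 288
Sum: F(3, 4, 6) = (36) + (-108) + (144) + (-144) + (216) + (128) + (-288) + (288) = 272.
Reducing mod 11: 272 ≡ 8 (mod 11).
Since F(a, b, c) ≡ 8 ≠ 0 (mod 11), P does NOT lie on the curve.


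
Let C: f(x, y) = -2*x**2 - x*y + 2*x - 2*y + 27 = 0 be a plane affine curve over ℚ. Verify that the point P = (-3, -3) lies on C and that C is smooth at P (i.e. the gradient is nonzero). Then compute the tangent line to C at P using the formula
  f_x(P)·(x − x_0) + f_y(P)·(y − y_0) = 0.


Tangent line at P: 17*x + y + 54 = 0.

Step 1: f(-3, -3) = 0, so P lies on C.
Step 2: partial derivatives
  f_x(x, y) = -4*x - y + 2, f_y(x, y) = -x - 2.
  f_x(P) = 17, f_y(P) = 1 (gradient nonzero, so P is smooth).
Step 3: tangent line at P: 17·(x − -3) + 1·(y − -3) = 0.
Expanding: 17*x + y + 54 = 0.


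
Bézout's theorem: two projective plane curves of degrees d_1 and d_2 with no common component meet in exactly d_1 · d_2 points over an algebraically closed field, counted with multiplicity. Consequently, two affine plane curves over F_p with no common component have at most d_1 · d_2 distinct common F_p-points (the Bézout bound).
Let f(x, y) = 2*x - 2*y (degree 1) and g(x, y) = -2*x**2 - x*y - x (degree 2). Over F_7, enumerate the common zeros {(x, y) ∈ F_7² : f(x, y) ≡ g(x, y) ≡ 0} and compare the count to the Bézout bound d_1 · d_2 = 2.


Common zeros: {(0, 0), (2, 2)}; count = 2; Bézout bound = 2.

deg(f) = 1, deg(g) = 2, so Bézout bound = 2.
Scan x ∈ F_7. For each x, list the y ∈ F_7 with f(x, y) ≡ 0 and those with g(x, y) ≡ 0 (mod 7); the common zeros in that column are the intersection.
  x = 0: f ≡ 0 at y ∈ {0}; g ≡ 0 at y ∈ {0, 1, 2, 3, 4, 5, 6}; common: {0}.
  x = 1: f ≡ 0 at y ∈ {1}; g ≡ 0 at y ∈ {4}; common: ∅.
  x = 2: f ≡ 0 at y ∈ {2}; g ≡ 0 at y ∈ {2}; common: {2}.
  x = 3: f ≡ 0 at y ∈ {3}; g ≡ 0 at y ∈ {0}; common: ∅.
  x = 4: f ≡ 0 at y ∈ {4}; g ≡ 0 at y ∈ {5}; common: ∅.
  x = 5: f ≡ 0 at y ∈ {5}; g ≡ 0 at y ∈ {3}; common: ∅.
  x = 6: f ≡ 0 at y ∈ {6}; g ≡ 0 at y ∈ {1}; common: ∅.
Collecting: common zeros = {(0, 0), (2, 2)}, so the count is 2.
Comparison with the Bézout bound: 2 ≤ 2 = deg(f)·deg(g), as expected for curves with no common component (the bound is attained).


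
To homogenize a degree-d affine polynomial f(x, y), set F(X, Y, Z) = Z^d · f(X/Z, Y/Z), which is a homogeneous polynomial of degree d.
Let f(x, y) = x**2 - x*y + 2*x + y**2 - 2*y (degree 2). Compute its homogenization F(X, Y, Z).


F(X, Y, Z) = X**2 - X*Y + 2*X*Z + Y**2 - 2*Y*Z

deg(f) = 2.
Substitute x = X/Z, y = Y/Z into f, then multiply by Z^2.
  monomial 1·x^2·y^0 ↦ 1·X^2·Y^0·Z^0.
  monomial -1·x^1·y^1 ↦ -1·X^1·Y^1·Z^0.
  monomial 2·x^1·y^0 ↦ 2·X^1·Y^0·Z^1.
  monomial 1·x^0·y^2 ↦ 1·X^0·Y^2·Z^0.
  monomial -2·x^0·y^1 ↦ -2·X^0·Y^1·Z^1.
Collecting: F(X, Y, Z) = X**2 - X*Y + 2*X*Z + Y**2 - 2*Y*Z.


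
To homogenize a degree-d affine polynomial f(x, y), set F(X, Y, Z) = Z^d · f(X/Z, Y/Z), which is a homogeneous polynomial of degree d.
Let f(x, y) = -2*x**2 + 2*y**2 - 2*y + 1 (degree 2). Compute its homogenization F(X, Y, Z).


F(X, Y, Z) = -2*X**2 + 2*Y**2 - 2*Y*Z + Z**2

deg(f) = 2.
Substitute x = X/Z, y = Y/Z into f, then multiply by Z^2.
  monomial -2·x^2·y^0 ↦ -2·X^2·Y^0·Z^0.
  monomial 2·x^0·y^2 ↦ 2·X^0·Y^2·Z^0.
  monomial -2·x^0·y^1 ↦ -2·X^0·Y^1·Z^1.
  monomial 1·x^0·y^0 ↦ 1·X^0·Y^0·Z^2.
Collecting: F(X, Y, Z) = -2*X**2 + 2*Y**2 - 2*Y*Z + Z**2.


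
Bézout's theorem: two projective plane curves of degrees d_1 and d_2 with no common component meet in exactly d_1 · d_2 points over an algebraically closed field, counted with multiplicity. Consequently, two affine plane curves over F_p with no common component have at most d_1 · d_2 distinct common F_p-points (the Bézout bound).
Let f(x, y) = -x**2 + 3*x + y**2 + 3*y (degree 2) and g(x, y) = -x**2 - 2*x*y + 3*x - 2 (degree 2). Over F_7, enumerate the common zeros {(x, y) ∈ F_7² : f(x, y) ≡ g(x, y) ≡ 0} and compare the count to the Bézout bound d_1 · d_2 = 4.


Common zeros: {(4, 1), (6, 3)}; count = 2; Bézout bound = 4.

deg(f) = 2, deg(g) = 2, so Bézout bound = 4.
Scan x ∈ F_7. For each x, list the y ∈ F_7 with f(x, y) ≡ 0 and those with g(x, y) ≡ 0 (mod 7); the common zeros in that column are the intersection.
  x = 0: f ≡ 0 at y ∈ {0, 4}; g ≡ 0 at y ∈ ∅; common: ∅.
  x = 1: f ≡ 0 at y ∈ {5, 6}; g ≡ 0 at y ∈ {0}; common: ∅.
  x = 2: f ≡ 0 at y ∈ {5, 6}; g ≡ 0 at y ∈ {0}; common: ∅.
  x = 3: f ≡ 0 at y ∈ {0, 4}; g ≡ 0 at y ∈ {2}; common: ∅.
  x = 4: f ≡ 0 at y ∈ {1, 3}; g ≡ 0 at y ∈ {1}; common: {1}.
  x = 5: f ≡ 0 at y ∈ {2}; g ≡ 0 at y ∈ {3}; common: ∅.
  x = 6: f ≡ 0 at y ∈ {1, 3}; g ≡ 0 at y ∈ {3}; common: {3}.
Collecting: common zeros = {(4, 1), (6, 3)}, so the count is 2.
Comparison with the Bézout bound: 2 ≤ 4 = deg(f)·deg(g), as expected for curves with no common component (the affine F_7-count falls short of the bound because intersections may lie at infinity, over extension fields, or carry multiplicity).


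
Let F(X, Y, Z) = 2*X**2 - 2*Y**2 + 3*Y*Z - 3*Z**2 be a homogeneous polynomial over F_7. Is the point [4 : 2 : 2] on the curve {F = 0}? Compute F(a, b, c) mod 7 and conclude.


F(4,2,2) ≡ 3 (mod 7); P is NOT on the curve.

Evaluate F(4, 2, 2) term-by-term (mod 7).
  2*X**2 ↦ 2·16·1·1 = 32
  -2*Y**2 ↦ -2·1·4·1 = -8
  3*Y*Z ↦ 3·1·2·2 = 12
  -3*Z**2 ↦ -3·1·1·4 = -12
Sum: F(4, 2, 2) = (32) + (-8) + (12) + (-12) = 24.
Reducing mod 7: 24 ≡ 3 (mod 7).
Since F(a, b, c) ≡ 3 ≠ 0 (mod 7), P does NOT lie on the curve.


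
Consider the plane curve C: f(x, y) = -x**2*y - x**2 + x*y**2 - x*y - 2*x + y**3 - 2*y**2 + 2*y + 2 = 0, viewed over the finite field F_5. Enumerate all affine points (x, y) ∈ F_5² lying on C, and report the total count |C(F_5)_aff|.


Affine F_5-points: ∅; count = 0.

For each of the 25 pairs (x, y) ∈ F_5², evaluate f(x, y) mod 5. Record the zeros.
  x = 0: [0↦2, 1↦3, 2↦1, 3↦2, 4↦2]  zeros at y ∈ ∅
  x = 1: [0↦4, 1↦4, 2↦3, 3↦2, 4↦2]  zeros at y ∈ ∅
  x = 2: [0↦4, 1↦1, 2↦4, 3↦4, 4↦2]  zeros at y ∈ ∅
  x = 3: [0↦2, 1↦4, 2↦4, 3↦3, 4↦2]  zeros at y ∈ ∅
  x = 4: [0↦3, 1↦3, 2↦3, 3↦4, 4↦2]  zeros at y ∈ ∅
Collecting zeros: affine points = ∅.
Total count |C(F_5)_aff| = 0.


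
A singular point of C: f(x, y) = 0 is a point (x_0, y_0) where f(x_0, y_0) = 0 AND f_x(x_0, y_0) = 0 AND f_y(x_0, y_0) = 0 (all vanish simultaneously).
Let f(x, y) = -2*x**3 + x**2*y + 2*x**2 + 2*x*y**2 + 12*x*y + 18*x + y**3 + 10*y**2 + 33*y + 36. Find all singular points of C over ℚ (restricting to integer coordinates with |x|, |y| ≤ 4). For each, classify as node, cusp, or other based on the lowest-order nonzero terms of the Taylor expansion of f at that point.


Singular points: {(0, -3)}; classification: node.

Compute partial derivatives:
  f_x = -6*x**2 + 2*x*y + 4*x + 2*y**2 + 12*y + 18.
  f_y = x**2 + 4*x*y + 12*x + 3*y**2 + 20*y + 33.
Scan x_0 ∈ {−4, ..., 4}. For each x_0, f_y(x_0, y) is a polynomial in y; find its integer roots y ∈ {−4, ..., 4}, then test f_x and f at those candidates.
  x = -4: f_y(-4, y) = 3*y**2 + 4*y + 1; vanishes at y ∈ {-1}. (-4, -1): f_x = -96 ≠ 0.
  x = -3: f_y(-3, y) = 3*y**2 + 8*y + 6; no integer root y with |y| ≤ 4.
  x = -2: f_y(-2, y) = 3*y**2 + 12*y + 13; no integer root y with |y| ≤ 4.
  x = -1: f_y(-1, y) = 3*y**2 + 16*y + 22; no integer root y with |y| ≤ 4.
  x = 0: f_y(0, y) = 3*y**2 + 20*y + 33; vanishes at y ∈ {-3}. (0, -3): f_x = 0, f = 0 — SINGULAR.
  x = 1: f_y(1, y) = 3*y**2 + 24*y + 46; no integer root y with |y| ≤ 4.
  x = 2: f_y(2, y) = 3*y**2 + 28*y + 61; no integer root y with |y| ≤ 4.
  x = 3: f_y(3, y) = 3*y**2 + 32*y + 78; no integer root y with |y| ≤ 4.
  x = 4: f_y(4, y) = 3*y**2 + 36*y + 97; no integer root y with |y| ≤ 4.
Only singular point on the grid: (0, -3).
Classify: substitute x = 0 + u, y = -3 + v and expand: f = -2*u**3 + u**2*v - u**2 + 2*u*v**2 + v**3 + v**2.
No constant or linear terms (consistent with a singular point). Quadratic part: -u**2 + v**2. Cubic part: -2*u**3 + u**2*v + 2*u*v**2 + v**3.
The quadratic part v**2 - u**2 = (v − u)(v + u) splits into two distinct linear factors, so there are two distinct tangent lines y − -3 = ±(x − 0) — this is a node (ordinary double point).
Classification: node.


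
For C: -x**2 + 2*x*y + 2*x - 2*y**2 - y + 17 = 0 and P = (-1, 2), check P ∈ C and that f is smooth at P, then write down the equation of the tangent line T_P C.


Tangent line at P: 8*x - 11*y + 30 = 0.

Step 1: f(-1, 2) = 0, so P lies on C.
Step 2: partial derivatives
  f_x(x, y) = -2*x + 2*y + 2, f_y(x, y) = 2*x - 4*y - 1.
  f_x(P) = 8, f_y(P) = -11 (gradient nonzero, so P is smooth).
Step 3: tangent line at P: 8·(x − -1) + -11·(y − 2) = 0.
Expanding: 8*x - 11*y + 30 = 0.


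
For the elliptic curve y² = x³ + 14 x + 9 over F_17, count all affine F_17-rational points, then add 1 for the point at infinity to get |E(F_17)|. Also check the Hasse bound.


Affine points = {(0, 3), (0, 14), (5, 0), (7, 5), (7, 12), (8, 2), (8, 15), (11, 7), (11, 10), (12, 1), (12, 16), (13, 5), (13, 12), (14, 5), (14, 12)}; affine count = 15; |E(F_17)| = 16.

Discriminant check: Δ ∝ 4a³ + 27b² = 4·14³ + 27·9² = 4·2744 + 27·81 ≡ 5 (mod 17). Nonzero ⇒ E is nonsingular.
For each x ∈ F_17, compute rhs = x³ + 14·x + 9 mod 17, then count y ∈ F_17 with y² ≡ rhs.
  x = 0: rhs = 9, matching y values: 3, 14 (2 points).
  x = 1: rhs = 7, matching y values: none (0 points).
  x = 2: rhs = 11, matching y values: none (0 points).
  x = 3: rhs = 10, matching y values: none (0 points).
  x = 4: rhs = 10, matching y values: none (0 points).
  x = 5: rhs = 0, matching y values: 0 (1 points).
  x = 6: rhs = 3, matching y values: none (0 points).
  x = 7: rhs = 8, matching y values: 5, 12 (2 points).
  x = 8: rhs = 4, matching y values: 2, 15 (2 points).
  x = 9: rhs = 14, matching y values: none (0 points).
  x = 10: rhs = 10, matching y values: none (0 points).
  x = 11: rhs = 15, matching y values: 7, 10 (2 points).
  x = 12: rhs = 1, matching y values: 1, 16 (2 points).
  x = 13: rhs = 8, matching y values: 5, 12 (2 points).
  x = 14: rhs = 8, matching y values: 5, 12 (2 points).
  x = 15: rhs = 7, matching y values: none (0 points).
  x = 16: rhs = 11, matching y values: none (0 points).
Total affine count: 15.
Full point count |E(F_17)| = 15 + 1 = 16.
Hasse bound: |16 − (17+1)| = |-2| = 2 ≤ 2√17 ≈ 8.2462 ✓.


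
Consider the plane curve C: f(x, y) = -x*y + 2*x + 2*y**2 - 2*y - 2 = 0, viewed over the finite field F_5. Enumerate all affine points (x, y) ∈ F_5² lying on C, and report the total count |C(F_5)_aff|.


Affine F_5-points: {(0, 3), (1, 0), (1, 4), (2, 1)}; count = 4.

For each of the 25 pairs (x, y) ∈ F_5², evaluate f(x, y) mod 5. Record the zeros.
  x = 0: [0↦3, 1↦3, 2↦2, 3↦0, 4↦2]  zeros at y ∈ {3}
  x = 1: [0↦0, 1↦4, 2↦2, 3↦4, 4↦0]  zeros at y ∈ {0, 4}
  x = 2: [0↦2, 1↦0, 2↦2, 3↦3, 4↦3]  zeros at y ∈ {1}
  x = 3: [0↦4, 1↦1, 2↦2, 3↦2, 4↦1]  zeros at y ∈ ∅
  x = 4: [0↦1, 1↦2, 2↦2, 3↦1, 4↦4]  zeros at y ∈ ∅
Collecting zeros: affine points = {(0, 3), (1, 0), (1, 4), (2, 1)}.
Total count |C(F_5)_aff| = 4.


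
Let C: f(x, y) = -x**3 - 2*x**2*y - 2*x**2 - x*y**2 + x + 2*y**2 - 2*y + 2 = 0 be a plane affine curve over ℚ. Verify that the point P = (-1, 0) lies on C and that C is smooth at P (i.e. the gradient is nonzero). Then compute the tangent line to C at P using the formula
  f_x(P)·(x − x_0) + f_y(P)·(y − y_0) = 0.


Tangent line at P: 2*x - 4*y + 2 = 0.

Step 1: f(-1, 0) = 0, so P lies on C.
Step 2: partial derivatives
  f_x(x, y) = -3*x**2 - 4*x*y - 4*x - y**2 + 1, f_y(x, y) = -2*x**2 - 2*x*y + 4*y - 2.
  f_x(P) = 2, f_y(P) = -4 (gradient nonzero, so P is smooth).
Step 3: tangent line at P: 2·(x − -1) + -4·(y − 0) = 0.
Expanding: 2*x - 4*y + 2 = 0.


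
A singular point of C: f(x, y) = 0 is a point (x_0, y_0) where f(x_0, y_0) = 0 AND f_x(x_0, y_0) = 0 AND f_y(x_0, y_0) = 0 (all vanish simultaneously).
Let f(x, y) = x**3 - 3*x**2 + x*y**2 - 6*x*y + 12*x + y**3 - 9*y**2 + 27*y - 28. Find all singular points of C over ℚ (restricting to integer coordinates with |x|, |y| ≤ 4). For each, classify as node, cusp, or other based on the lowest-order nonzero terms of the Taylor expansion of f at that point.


Singular points: {(1, 3)}; classification: cusp.

Compute partial derivatives:
  f_x = 3*x**2 - 6*x + y**2 - 6*y + 12.
  f_y = 2*x*y - 6*x + 3*y**2 - 18*y + 27.
Scan x_0 ∈ {−4, ..., 4}. For each x_0, f_y(x_0, y) is a polynomial in y; find its integer roots y ∈ {−4, ..., 4}, then test f_x and f at those candidates.
  x = -4: f_y(-4, y) = 3*y**2 - 26*y + 51; vanishes at y ∈ {3}. (-4, 3): f_x = 75 ≠ 0.
  x = -3: f_y(-3, y) = 3*y**2 - 24*y + 45; vanishes at y ∈ {3}. (-3, 3): f_x = 48 ≠ 0.
  x = -2: f_y(-2, y) = 3*y**2 - 22*y + 39; vanishes at y ∈ {3}. (-2, 3): f_x = 27 ≠ 0.
  x = -1: f_y(-1, y) = 3*y**2 - 20*y + 33; vanishes at y ∈ {3}. (-1, 3): f_x = 12 ≠ 0.
  x = 0: f_y(0, y) = 3*y**2 - 18*y + 27; vanishes at y ∈ {3}. (0, 3): f_x = 3 ≠ 0.
  x = 1: f_y(1, y) = 3*y**2 - 16*y + 21; vanishes at y ∈ {3}. (1, 3): f_x = 0, f = 0 — SINGULAR.
  x = 2: f_y(2, y) = 3*y**2 - 14*y + 15; vanishes at y ∈ {3}. (2, 3): f_x = 3 ≠ 0.
  x = 3: f_y(3, y) = 3*y**2 - 12*y + 9; vanishes at y ∈ {1, 3}. (3, 1): f_x = 16 ≠ 0; (3, 3): f_x = 12 ≠ 0.
  x = 4: f_y(4, y) = 3*y**2 - 10*y + 3; vanishes at y ∈ {3}. (4, 3): f_x = 27 ≠ 0.
Only singular point on the grid: (1, 3).
Classify: substitute x = 1 + u, y = 3 + v and expand: f = u**3 + u*v**2 + v**3 + v**2.
No constant or linear terms (consistent with a singular point). Quadratic part: v**2. Cubic part: u**3 + u*v**2 + v**3.
The quadratic part v**2 is a perfect square, so there is a single (double) tangent line v = 0, i.e. y = 3. Restricting the cubic part to that line (v = 0) leaves u**3 ≠ 0, so f is not divisible by v and the branch is v² ≈ -u**3 to lowest order — this is a cusp.
Classification: cusp.


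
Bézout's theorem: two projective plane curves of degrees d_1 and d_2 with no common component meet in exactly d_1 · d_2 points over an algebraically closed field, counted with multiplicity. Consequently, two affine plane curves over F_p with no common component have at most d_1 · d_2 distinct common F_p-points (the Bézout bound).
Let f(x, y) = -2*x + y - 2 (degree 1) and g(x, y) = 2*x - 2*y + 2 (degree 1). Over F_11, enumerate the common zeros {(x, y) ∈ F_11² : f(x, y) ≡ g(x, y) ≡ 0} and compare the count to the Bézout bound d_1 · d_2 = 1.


Common zeros: {(10, 0)}; count = 1; Bézout bound = 1.

deg(f) = 1, deg(g) = 1, so Bézout bound = 1.
Scan x ∈ F_11. For each x, list the y ∈ F_11 with f(x, y) ≡ 0 and those with g(x, y) ≡ 0 (mod 11); the common zeros in that column are the intersection.
  x = 0: f ≡ 0 at y ∈ {2}; g ≡ 0 at y ∈ {1}; common: ∅.
  x = 1: f ≡ 0 at y ∈ {4}; g ≡ 0 at y ∈ {2}; common: ∅.
  x = 2: f ≡ 0 at y ∈ {6}; g ≡ 0 at y ∈ {3}; common: ∅.
  x = 3: f ≡ 0 at y ∈ {8}; g ≡ 0 at y ∈ {4}; common: ∅.
  x = 4: f ≡ 0 at y ∈ {10}; g ≡ 0 at y ∈ {5}; common: ∅.
  x = 5: f ≡ 0 at y ∈ {1}; g ≡ 0 at y ∈ {6}; common: ∅.
  x = 6: f ≡ 0 at y ∈ {3}; g ≡ 0 at y ∈ {7}; common: ∅.
  x = 7: f ≡ 0 at y ∈ {5}; g ≡ 0 at y ∈ {8}; common: ∅.
  x = 8: f ≡ 0 at y ∈ {7}; g ≡ 0 at y ∈ {9}; common: ∅.
  x = 9: f ≡ 0 at y ∈ {9}; g ≡ 0 at y ∈ {10}; common: ∅.
  x = 10: f ≡ 0 at y ∈ {0}; g ≡ 0 at y ∈ {0}; common: {0}.
Collecting: common zeros = {(10, 0)}, so the count is 1.
Comparison with the Bézout bound: 1 ≤ 1 = deg(f)·deg(g), as expected for curves with no common component (the bound is attained).


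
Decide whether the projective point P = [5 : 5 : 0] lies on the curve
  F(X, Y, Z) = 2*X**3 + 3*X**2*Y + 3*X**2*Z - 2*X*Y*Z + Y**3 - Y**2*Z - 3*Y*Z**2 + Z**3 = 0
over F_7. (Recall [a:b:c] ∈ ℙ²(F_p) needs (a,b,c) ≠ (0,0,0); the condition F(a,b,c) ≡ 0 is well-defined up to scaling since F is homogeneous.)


F(5,5,0) ≡ 1 (mod 7); P is NOT on the curve.

Evaluate F(5, 5, 0) term-by-term (mod 7).
  2*X**3 ↦ 2·125·1·1 = 250
  3*X**2*Y ↦ 3·25·5·1 = 375
  3*X**2*Z ↦ 3·25·1·0 = 0
  -2*X*Y*Z ↦ -2·5·5·0 = 0
  Y**3 ↦ 1·1·125·1 = 125
  -Y**2*Z ↦ -1·1·25·0 = 0
  -3*Y*Z**2 ↦ -3·1·5·0 = 0
  Z**3 ↦ 1·1·1·0 = 0
Sum: F(5, 5, 0) = (250) + (375) + (0) + (0) + (125) + (0) + (0) + (0) = 750.
Reducing mod 7: 750 ≡ 1 (mod 7).
Since F(a, b, c) ≡ 1 ≠ 0 (mod 7), P does NOT lie on the curve.
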